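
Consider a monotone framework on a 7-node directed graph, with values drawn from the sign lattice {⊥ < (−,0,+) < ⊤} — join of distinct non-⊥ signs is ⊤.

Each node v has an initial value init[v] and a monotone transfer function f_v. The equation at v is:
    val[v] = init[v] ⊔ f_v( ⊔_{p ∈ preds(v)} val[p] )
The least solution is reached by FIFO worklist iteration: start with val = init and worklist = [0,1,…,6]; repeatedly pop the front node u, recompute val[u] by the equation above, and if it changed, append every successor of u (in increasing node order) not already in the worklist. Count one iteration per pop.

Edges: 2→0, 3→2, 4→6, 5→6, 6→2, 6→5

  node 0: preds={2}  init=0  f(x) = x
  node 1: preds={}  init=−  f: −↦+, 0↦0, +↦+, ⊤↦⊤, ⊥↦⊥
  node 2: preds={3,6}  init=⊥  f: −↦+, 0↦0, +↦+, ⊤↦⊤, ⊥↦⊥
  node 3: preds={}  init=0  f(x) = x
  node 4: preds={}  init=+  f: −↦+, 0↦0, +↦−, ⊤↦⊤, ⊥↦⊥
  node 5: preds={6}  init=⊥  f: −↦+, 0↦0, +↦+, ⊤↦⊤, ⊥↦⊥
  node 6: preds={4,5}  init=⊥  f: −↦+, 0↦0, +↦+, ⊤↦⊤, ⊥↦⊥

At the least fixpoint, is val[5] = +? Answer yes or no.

yes

Worklist (12 pops):
  #1 pop 0: in=⊥ → 0 (no change)
  #2 pop 1: in=⊥ → − (no change)
  #3 pop 2: in=0 → 0 (was ⊥); enqueue [0]
  #4 pop 3: in=⊥ → 0 (no change)
  #5 pop 4: in=⊥ → + (no change)
  #6 pop 5: in=⊥ → ⊥ (no change)
  #7 pop 6: in=+ → + (was ⊥); enqueue [2,5]
  #8 pop 0: in=0 → 0 (no change)
  #9 pop 2: in=⊤ → ⊤ (was 0); enqueue [0]
  #10 pop 5: in=+ → + (was ⊥); enqueue [6]
  #11 pop 0: in=⊤ → ⊤ (was 0); enqueue []
  #12 pop 6: in=+ → + (no change)

Fixpoint:
  val[0] = ⊤
  val[1] = −
  val[2] = ⊤
  val[3] = 0
  val[4] = +
  val[5] = +
  val[6] = +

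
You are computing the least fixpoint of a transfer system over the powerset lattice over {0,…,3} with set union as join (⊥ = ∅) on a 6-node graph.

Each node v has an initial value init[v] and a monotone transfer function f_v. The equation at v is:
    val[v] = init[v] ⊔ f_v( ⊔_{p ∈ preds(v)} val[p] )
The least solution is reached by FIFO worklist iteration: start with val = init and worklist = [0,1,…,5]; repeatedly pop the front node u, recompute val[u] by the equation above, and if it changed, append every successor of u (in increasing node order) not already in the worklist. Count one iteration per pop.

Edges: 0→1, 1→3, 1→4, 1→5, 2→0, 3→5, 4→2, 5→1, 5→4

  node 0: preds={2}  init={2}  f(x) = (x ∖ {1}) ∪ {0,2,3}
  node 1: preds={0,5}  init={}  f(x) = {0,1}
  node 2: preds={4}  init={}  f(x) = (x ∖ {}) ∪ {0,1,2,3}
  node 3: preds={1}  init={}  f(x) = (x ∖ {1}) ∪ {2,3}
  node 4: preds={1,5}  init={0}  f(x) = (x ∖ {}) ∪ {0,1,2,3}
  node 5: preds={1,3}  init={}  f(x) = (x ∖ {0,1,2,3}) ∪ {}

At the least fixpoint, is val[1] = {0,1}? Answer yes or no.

yes

Trace (8 dequeues):
  [1] u=0 | in {} | out {0,2,3} | prev {2} | push {}
  [2] u=1 | in {0,2,3} | out {0,1} | prev {} | push {}
  [3] u=2 | in {0} | out {0,1,2,3} | prev {} | push {0}
  [4] u=3 | in {0,1} | out {0,2,3} | prev {} | push {}
  [5] u=4 | in {0,1} | out {0,1,2,3} | prev {0} | push {2}
  [6] u=5 | in {0,1,2,3} | out {} | ==
  [7] u=0 | in {0,1,2,3} | out {0,2,3} | ==
  [8] u=2 | in {0,1,2,3} | out {0,1,2,3} | ==

Converged values:
  [0] {0,2,3}
  [1] {0,1}
  [2] {0,1,2,3}
  [3] {0,2,3}
  [4] {0,1,2,3}
  [5] {}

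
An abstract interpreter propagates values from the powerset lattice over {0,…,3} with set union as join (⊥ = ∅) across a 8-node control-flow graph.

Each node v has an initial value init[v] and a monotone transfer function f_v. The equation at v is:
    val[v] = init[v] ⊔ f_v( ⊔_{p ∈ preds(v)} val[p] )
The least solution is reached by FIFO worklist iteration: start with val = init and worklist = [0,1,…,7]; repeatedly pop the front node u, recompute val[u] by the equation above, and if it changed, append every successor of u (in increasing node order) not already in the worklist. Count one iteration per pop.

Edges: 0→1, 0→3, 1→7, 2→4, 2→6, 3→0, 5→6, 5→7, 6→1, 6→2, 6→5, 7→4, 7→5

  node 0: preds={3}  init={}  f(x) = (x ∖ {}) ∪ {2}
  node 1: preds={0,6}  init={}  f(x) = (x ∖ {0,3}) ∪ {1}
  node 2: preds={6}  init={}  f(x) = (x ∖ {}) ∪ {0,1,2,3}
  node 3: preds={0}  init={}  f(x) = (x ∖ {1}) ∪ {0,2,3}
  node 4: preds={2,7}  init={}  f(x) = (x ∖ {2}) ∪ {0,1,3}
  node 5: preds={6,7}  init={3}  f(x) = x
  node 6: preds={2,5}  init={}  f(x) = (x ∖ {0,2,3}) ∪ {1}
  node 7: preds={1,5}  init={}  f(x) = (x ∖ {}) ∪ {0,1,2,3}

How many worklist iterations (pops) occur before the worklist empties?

Iteration log — 16 steps:
  step 1. node 0  ⊔preds={}  new={2}  old={}  +wl: 
  step 2. node 1  ⊔preds={2}  new={1,2}  old={}  +wl: 
  step 3. node 2  ⊔preds={}  new={0,1,2,3}  old={}  +wl: 
  step 4. node 3  ⊔preds={2}  new={0,2,3}  old={}  +wl: 0
  step 5. node 4  ⊔preds={0,1,2,3}  new={0,1,3}  old={}  +wl: 
  step 6. node 5  ⊔preds={}  new={3}  stable
  step 7. node 6  ⊔preds={0,1,2,3}  new={1}  old={}  +wl: 1,2,5
  step 8. node 7  ⊔preds={1,2,3}  new={0,1,2,3}  old={}  +wl: 4
  step 9. node 0  ⊔preds={0,2,3}  new={0,2,3}  old={2}  +wl: 3
  step 10. node 1  ⊔preds={0,1,2,3}  new={1,2}  stable
  step 11. node 2  ⊔preds={1}  new={0,1,2,3}  stable
  step 12. node 5  ⊔preds={0,1,2,3}  new={0,1,2,3}  old={3}  +wl: 6,7
  step 13. node 4  ⊔preds={0,1,2,3}  new={0,1,3}  stable
  step 14. node 3  ⊔preds={0,2,3}  new={0,2,3}  stable
  step 15. node 6  ⊔preds={0,1,2,3}  new={1}  stable
  step 16. node 7  ⊔preds={0,1,2,3}  new={0,1,2,3}  stable

Least fixpoint reached:
  node 0: {0,2,3}
  node 1: {1,2}
  node 2: {0,1,2,3}
  node 3: {0,2,3}
  node 4: {0,1,3}
  node 5: {0,1,2,3}
  node 6: {1}
  node 7: {0,1,2,3}

16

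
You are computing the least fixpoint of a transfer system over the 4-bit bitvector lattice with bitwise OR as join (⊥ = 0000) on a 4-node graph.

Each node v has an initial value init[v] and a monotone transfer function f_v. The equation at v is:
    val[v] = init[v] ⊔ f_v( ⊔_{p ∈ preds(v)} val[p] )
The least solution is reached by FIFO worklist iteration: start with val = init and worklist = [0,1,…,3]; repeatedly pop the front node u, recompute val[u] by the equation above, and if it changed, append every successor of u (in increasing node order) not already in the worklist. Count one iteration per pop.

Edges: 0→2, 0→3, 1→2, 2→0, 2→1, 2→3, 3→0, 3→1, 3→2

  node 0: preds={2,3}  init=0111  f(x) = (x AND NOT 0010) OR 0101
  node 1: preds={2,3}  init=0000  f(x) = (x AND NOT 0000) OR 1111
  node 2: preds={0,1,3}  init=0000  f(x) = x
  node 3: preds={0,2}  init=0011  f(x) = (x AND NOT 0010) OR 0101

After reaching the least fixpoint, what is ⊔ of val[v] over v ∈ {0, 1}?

1111

Trace (8 dequeues):
  [1] u=0 | in 0011 | out 0111 | ==
  [2] u=1 | in 0011 | out 1111 | prev 0000 | push {}
  [3] u=2 | in 1111 | out 1111 | prev 0000 | push {0,1}
  [4] u=3 | in 1111 | out 1111 | prev 0011 | push {2}
  [5] u=0 | in 1111 | out 1111 | prev 0111 | push {3}
  [6] u=1 | in 1111 | out 1111 | ==
  [7] u=2 | in 1111 | out 1111 | ==
  [8] u=3 | in 1111 | out 1111 | ==

Converged values:
  [0] 1111
  [1] 1111
  [2] 1111
  [3] 1111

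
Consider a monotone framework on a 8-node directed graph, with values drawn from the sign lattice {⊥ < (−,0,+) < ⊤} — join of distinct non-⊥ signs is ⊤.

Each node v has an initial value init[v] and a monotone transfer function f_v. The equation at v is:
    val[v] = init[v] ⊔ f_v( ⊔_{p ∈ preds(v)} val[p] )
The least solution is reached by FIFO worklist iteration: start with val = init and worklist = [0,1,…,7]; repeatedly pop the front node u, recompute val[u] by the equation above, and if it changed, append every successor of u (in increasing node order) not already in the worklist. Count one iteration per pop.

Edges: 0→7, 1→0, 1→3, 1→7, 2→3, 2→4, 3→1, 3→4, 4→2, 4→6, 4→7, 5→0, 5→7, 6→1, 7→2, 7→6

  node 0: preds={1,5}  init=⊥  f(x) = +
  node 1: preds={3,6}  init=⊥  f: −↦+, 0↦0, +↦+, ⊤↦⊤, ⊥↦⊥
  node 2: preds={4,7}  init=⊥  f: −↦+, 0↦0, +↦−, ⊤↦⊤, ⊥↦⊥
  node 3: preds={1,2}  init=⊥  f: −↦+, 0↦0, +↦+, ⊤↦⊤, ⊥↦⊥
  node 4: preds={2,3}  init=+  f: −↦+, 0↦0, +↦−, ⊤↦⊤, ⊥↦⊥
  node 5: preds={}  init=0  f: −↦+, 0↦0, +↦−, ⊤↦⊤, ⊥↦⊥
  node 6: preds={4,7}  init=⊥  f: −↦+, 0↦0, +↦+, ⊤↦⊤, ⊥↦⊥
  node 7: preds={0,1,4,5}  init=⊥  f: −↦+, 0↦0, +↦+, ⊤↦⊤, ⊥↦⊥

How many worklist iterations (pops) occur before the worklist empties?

Worklist (16 pops):
  #1 pop 0: in=0 → + (was ⊥); enqueue []
  #2 pop 1: in=⊥ → ⊥ (no change)
  #3 pop 2: in=+ → − (was ⊥); enqueue []
  #4 pop 3: in=− → + (was ⊥); enqueue [1]
  #5 pop 4: in=⊤ → ⊤ (was +); enqueue [2]
  #6 pop 5: in=⊥ → 0 (no change)
  #7 pop 6: in=⊤ → ⊤ (was ⊥); enqueue []
  #8 pop 7: in=⊤ → ⊤ (was ⊥); enqueue [6]
  #9 pop 1: in=⊤ → ⊤ (was ⊥); enqueue [0,3,7]
  #10 pop 2: in=⊤ → ⊤ (was −); enqueue [4]
  #11 pop 6: in=⊤ → ⊤ (no change)
  #12 pop 0: in=⊤ → + (no change)
  #13 pop 3: in=⊤ → ⊤ (was +); enqueue [1]
  #14 pop 7: in=⊤ → ⊤ (no change)
  #15 pop 4: in=⊤ → ⊤ (no change)
  #16 pop 1: in=⊤ → ⊤ (no change)

Fixpoint:
  val[0] = +
  val[1] = ⊤
  val[2] = ⊤
  val[3] = ⊤
  val[4] = ⊤
  val[5] = 0
  val[6] = ⊤
  val[7] = ⊤

16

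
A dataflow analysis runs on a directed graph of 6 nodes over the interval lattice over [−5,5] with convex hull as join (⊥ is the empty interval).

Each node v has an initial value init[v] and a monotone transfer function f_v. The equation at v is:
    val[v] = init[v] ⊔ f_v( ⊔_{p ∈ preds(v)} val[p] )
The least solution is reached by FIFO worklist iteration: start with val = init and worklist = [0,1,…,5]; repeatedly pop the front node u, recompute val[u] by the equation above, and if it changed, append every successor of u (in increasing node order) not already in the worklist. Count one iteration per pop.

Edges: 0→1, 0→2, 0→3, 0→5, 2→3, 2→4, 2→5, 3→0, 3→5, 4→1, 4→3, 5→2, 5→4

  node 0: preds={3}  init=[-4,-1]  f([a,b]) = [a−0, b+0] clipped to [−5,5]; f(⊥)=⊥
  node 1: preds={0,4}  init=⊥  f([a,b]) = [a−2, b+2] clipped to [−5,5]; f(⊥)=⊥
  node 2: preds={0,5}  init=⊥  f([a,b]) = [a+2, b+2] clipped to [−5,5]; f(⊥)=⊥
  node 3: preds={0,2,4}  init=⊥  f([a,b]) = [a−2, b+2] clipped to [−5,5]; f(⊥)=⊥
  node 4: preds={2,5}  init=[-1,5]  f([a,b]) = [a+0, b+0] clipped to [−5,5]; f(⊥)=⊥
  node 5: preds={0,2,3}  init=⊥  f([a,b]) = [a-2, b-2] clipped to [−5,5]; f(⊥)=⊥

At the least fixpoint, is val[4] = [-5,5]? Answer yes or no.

Worklist (14 pops):
  #1 pop 0: in=⊥ → [-4,-1] (no change)
  #2 pop 1: in=[-4,5] → [-5,5] (was ⊥); enqueue []
  #3 pop 2: in=[-4,-1] → [-2,1] (was ⊥); enqueue []
  #4 pop 3: in=[-4,5] → [-5,5] (was ⊥); enqueue [0]
  #5 pop 4: in=[-2,1] → [-2,5] (was [-1,5]); enqueue [1,3]
  #6 pop 5: in=[-5,5] → [-5,3] (was ⊥); enqueue [2,4]
  #7 pop 0: in=[-5,5] → [-5,5] (was [-4,-1]); enqueue [5]
  #8 pop 1: in=[-5,5] → [-5,5] (no change)
  #9 pop 3: in=[-5,5] → [-5,5] (no change)
  #10 pop 2: in=[-5,5] → [-3,5] (was [-2,1]); enqueue [3]
  #11 pop 4: in=[-5,5] → [-5,5] (was [-2,5]); enqueue [1]
  #12 pop 5: in=[-5,5] → [-5,3] (no change)
  #13 pop 3: in=[-5,5] → [-5,5] (no change)
  #14 pop 1: in=[-5,5] → [-5,5] (no change)

Fixpoint:
  val[0] = [-5,5]
  val[1] = [-5,5]
  val[2] = [-3,5]
  val[3] = [-5,5]
  val[4] = [-5,5]
  val[5] = [-5,3]

yes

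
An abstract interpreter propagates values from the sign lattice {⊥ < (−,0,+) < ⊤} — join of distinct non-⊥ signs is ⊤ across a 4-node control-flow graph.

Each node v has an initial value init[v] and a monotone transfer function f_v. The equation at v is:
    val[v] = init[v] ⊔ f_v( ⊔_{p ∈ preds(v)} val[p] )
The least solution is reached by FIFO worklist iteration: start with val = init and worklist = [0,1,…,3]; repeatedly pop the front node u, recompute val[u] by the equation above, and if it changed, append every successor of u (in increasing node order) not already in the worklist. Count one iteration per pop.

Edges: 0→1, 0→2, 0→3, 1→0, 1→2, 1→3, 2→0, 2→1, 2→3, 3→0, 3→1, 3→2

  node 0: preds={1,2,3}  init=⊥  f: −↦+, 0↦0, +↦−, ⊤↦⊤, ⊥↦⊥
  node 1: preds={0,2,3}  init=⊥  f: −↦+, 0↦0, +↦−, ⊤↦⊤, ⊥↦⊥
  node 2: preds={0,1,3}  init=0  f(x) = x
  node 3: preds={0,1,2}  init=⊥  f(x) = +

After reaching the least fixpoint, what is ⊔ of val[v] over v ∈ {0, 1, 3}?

Iteration log — 10 steps:
  step 1. node 0  ⊔preds=0  new=0  old=⊥  +wl: 
  step 2. node 1  ⊔preds=0  new=0  old=⊥  +wl: 0
  step 3. node 2  ⊔preds=0  new=0  stable
  step 4. node 3  ⊔preds=0  new=+  old=⊥  +wl: 1,2
  step 5. node 0  ⊔preds=⊤  new=⊤  old=0  +wl: 3
  step 6. node 1  ⊔preds=⊤  new=⊤  old=0  +wl: 0
  step 7. node 2  ⊔preds=⊤  new=⊤  old=0  +wl: 1
  step 8. node 3  ⊔preds=⊤  new=+  stable
  step 9. node 0  ⊔preds=⊤  new=⊤  stable
  step 10. node 1  ⊔preds=⊤  new=⊤  stable

Least fixpoint reached:
  node 0: ⊤
  node 1: ⊤
  node 2: ⊤
  node 3: +

⊤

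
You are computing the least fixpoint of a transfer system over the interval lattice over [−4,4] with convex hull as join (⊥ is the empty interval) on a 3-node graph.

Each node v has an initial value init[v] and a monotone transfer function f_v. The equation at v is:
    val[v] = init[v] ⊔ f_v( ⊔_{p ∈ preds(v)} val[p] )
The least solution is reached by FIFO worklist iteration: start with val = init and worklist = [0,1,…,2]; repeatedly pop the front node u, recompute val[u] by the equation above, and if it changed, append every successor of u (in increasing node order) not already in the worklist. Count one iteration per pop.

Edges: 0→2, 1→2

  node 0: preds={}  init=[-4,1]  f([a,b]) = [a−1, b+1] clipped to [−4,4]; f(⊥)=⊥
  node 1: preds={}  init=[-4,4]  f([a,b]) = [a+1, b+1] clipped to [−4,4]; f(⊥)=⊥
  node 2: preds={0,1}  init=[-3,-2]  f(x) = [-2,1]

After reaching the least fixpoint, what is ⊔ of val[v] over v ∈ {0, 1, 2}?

Trace (3 dequeues):
  [1] u=0 | in ⊥ | out [-4,1] | ==
  [2] u=1 | in ⊥ | out [-4,4] | ==
  [3] u=2 | in [-4,4] | out [-3,1] | prev [-3,-2] | push {}

Converged values:
  [0] [-4,1]
  [1] [-4,4]
  [2] [-3,1]

[-4,4]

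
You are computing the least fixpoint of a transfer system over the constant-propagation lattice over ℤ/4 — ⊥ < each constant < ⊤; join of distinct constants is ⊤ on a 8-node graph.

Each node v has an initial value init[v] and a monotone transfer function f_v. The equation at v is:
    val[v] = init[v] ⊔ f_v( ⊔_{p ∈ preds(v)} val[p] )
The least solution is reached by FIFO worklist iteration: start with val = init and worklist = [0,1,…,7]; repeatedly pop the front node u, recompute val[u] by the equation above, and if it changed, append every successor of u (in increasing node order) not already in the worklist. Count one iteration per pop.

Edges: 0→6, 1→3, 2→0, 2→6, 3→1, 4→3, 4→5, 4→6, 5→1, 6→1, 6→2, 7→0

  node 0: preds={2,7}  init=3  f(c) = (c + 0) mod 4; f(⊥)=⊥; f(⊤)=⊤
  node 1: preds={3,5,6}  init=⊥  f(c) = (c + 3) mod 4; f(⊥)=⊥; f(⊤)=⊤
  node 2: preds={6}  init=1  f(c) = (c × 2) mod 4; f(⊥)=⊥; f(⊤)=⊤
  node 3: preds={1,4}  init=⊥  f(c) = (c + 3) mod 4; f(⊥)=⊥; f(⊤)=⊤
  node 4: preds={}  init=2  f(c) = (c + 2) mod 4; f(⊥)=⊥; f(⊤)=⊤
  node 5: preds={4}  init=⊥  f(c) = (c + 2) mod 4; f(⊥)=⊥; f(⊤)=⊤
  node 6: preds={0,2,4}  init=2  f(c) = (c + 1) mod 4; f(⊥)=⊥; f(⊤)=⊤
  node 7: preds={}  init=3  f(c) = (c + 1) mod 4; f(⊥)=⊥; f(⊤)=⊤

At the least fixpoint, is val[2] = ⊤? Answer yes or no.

yes

Trace (12 dequeues):
  [1] u=0 | in ⊤ | out ⊤ | prev 3 | push {}
  [2] u=1 | in 2 | out 1 | prev ⊥ | push {}
  [3] u=2 | in 2 | out ⊤ | prev 1 | push {0}
  [4] u=3 | in ⊤ | out ⊤ | prev ⊥ | push {1}
  [5] u=4 | in ⊥ | out 2 | ==
  [6] u=5 | in 2 | out 0 | prev ⊥ | push {}
  [7] u=6 | in ⊤ | out ⊤ | prev 2 | push {2}
  [8] u=7 | in ⊥ | out 3 | ==
  [9] u=0 | in ⊤ | out ⊤ | ==
  [10] u=1 | in ⊤ | out ⊤ | prev 1 | push {3}
  [11] u=2 | in ⊤ | out ⊤ | ==
  [12] u=3 | in ⊤ | out ⊤ | ==

Converged values:
  [0] ⊤
  [1] ⊤
  [2] ⊤
  [3] ⊤
  [4] 2
  [5] 0
  [6] ⊤
  [7] 3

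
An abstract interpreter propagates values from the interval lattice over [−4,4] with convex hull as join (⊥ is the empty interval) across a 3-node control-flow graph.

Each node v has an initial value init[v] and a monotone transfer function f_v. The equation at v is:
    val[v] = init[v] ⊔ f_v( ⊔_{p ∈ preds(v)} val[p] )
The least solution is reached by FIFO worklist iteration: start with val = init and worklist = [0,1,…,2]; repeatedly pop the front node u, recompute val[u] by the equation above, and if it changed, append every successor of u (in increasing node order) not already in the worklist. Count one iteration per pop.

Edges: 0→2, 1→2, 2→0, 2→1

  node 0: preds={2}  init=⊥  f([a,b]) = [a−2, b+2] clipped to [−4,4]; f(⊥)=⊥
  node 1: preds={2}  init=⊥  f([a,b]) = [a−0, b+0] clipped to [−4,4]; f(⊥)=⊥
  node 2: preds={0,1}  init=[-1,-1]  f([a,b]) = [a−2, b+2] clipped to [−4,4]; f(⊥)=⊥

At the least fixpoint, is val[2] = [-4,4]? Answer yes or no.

yes

Worklist (9 pops):
  #1 pop 0: in=[-1,-1] → [-3,1] (was ⊥); enqueue []
  #2 pop 1: in=[-1,-1] → [-1,-1] (was ⊥); enqueue []
  #3 pop 2: in=[-3,1] → [-4,3] (was [-1,-1]); enqueue [0,1]
  #4 pop 0: in=[-4,3] → [-4,4] (was [-3,1]); enqueue [2]
  #5 pop 1: in=[-4,3] → [-4,3] (was [-1,-1]); enqueue []
  #6 pop 2: in=[-4,4] → [-4,4] (was [-4,3]); enqueue [0,1]
  #7 pop 0: in=[-4,4] → [-4,4] (no change)
  #8 pop 1: in=[-4,4] → [-4,4] (was [-4,3]); enqueue [2]
  #9 pop 2: in=[-4,4] → [-4,4] (no change)

Fixpoint:
  val[0] = [-4,4]
  val[1] = [-4,4]
  val[2] = [-4,4]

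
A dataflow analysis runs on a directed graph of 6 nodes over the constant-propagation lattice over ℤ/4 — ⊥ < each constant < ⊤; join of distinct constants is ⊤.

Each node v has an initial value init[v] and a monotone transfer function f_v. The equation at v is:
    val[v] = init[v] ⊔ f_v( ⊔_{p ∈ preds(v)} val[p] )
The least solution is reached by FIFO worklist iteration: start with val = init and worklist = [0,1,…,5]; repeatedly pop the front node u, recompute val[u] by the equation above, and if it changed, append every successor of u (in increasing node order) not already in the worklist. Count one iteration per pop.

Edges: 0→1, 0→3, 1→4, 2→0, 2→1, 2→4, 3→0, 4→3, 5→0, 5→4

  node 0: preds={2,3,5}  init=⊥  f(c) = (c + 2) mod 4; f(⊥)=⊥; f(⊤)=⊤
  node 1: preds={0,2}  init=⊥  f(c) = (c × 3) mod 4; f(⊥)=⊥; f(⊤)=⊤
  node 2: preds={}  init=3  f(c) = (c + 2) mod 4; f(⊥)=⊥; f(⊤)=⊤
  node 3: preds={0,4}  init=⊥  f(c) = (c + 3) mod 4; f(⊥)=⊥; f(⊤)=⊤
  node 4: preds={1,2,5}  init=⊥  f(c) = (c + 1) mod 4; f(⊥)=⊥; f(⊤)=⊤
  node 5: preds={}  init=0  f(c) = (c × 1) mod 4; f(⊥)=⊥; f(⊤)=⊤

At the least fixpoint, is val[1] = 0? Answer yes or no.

Trace (8 dequeues):
  [1] u=0 | in ⊤ | out ⊤ | prev ⊥ | push {}
  [2] u=1 | in ⊤ | out ⊤ | prev ⊥ | push {}
  [3] u=2 | in ⊥ | out 3 | ==
  [4] u=3 | in ⊤ | out ⊤ | prev ⊥ | push {0}
  [5] u=4 | in ⊤ | out ⊤ | prev ⊥ | push {3}
  [6] u=5 | in ⊥ | out 0 | ==
  [7] u=0 | in ⊤ | out ⊤ | ==
  [8] u=3 | in ⊤ | out ⊤ | ==

Converged values:
  [0] ⊤
  [1] ⊤
  [2] 3
  [3] ⊤
  [4] ⊤
  [5] 0

no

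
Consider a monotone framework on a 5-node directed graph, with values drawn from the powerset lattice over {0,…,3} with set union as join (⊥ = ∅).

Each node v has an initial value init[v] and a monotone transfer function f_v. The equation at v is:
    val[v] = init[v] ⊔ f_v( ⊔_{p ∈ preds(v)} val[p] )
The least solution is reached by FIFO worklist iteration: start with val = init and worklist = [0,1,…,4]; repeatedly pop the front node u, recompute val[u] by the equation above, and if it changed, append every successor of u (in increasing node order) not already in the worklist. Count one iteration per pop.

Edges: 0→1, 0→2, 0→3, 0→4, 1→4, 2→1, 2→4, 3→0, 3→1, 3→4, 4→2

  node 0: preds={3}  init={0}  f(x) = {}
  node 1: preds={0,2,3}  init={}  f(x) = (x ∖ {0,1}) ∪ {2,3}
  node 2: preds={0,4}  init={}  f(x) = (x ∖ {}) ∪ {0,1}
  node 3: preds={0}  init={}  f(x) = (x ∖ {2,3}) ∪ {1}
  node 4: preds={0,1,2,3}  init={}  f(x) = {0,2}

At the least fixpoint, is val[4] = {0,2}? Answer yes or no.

yes

Iteration log — 10 steps:
  step 1. node 0  ⊔preds={}  new={0}  stable
  step 2. node 1  ⊔preds={0}  new={2,3}  old={}  +wl: 
  step 3. node 2  ⊔preds={0}  new={0,1}  old={}  +wl: 1
  step 4. node 3  ⊔preds={0}  new={0,1}  old={}  +wl: 0
  step 5. node 4  ⊔preds={0,1,2,3}  new={0,2}  old={}  +wl: 2
  step 6. node 1  ⊔preds={0,1}  new={2,3}  stable
  step 7. node 0  ⊔preds={0,1}  new={0}  stable
  step 8. node 2  ⊔preds={0,2}  new={0,1,2}  old={0,1}  +wl: 1,4
  step 9. node 1  ⊔preds={0,1,2}  new={2,3}  stable
  step 10. node 4  ⊔preds={0,1,2,3}  new={0,2}  stable

Least fixpoint reached:
  node 0: {0}
  node 1: {2,3}
  node 2: {0,1,2}
  node 3: {0,1}
  node 4: {0,2}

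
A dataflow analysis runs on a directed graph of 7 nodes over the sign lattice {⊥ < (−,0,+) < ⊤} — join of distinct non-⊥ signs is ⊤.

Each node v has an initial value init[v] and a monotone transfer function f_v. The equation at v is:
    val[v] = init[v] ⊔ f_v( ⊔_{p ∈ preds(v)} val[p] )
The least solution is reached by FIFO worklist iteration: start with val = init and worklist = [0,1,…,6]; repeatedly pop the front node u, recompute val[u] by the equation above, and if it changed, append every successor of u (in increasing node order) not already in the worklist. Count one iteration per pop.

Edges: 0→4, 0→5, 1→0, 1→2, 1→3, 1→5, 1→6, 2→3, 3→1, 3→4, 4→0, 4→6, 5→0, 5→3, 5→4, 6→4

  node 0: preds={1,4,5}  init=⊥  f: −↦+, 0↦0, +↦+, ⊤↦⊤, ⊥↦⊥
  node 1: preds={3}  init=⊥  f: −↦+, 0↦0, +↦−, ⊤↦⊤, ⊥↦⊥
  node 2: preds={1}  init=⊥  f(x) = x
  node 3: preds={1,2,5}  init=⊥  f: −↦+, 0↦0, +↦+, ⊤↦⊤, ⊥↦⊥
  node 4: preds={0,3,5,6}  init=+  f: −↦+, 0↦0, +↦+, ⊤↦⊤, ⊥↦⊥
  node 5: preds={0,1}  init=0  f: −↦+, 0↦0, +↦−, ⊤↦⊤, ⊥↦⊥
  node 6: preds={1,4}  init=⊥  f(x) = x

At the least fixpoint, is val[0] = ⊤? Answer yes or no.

Trace (21 dequeues):
  [1] u=0 | in ⊤ | out ⊤ | prev ⊥ | push {}
  [2] u=1 | in ⊥ | out ⊥ | ==
  [3] u=2 | in ⊥ | out ⊥ | ==
  [4] u=3 | in 0 | out 0 | prev ⊥ | push {1}
  [5] u=4 | in ⊤ | out ⊤ | prev + | push {0}
  [6] u=5 | in ⊤ | out ⊤ | prev 0 | push {3,4}
  [7] u=6 | in ⊤ | out ⊤ | prev ⊥ | push {}
  [8] u=1 | in 0 | out 0 | prev ⊥ | push {2,5,6}
  [9] u=0 | in ⊤ | out ⊤ | ==
  [10] u=3 | in ⊤ | out ⊤ | prev 0 | push {1}
  [11] u=4 | in ⊤ | out ⊤ | ==
  [12] u=2 | in 0 | out 0 | prev ⊥ | push {3}
  [13] u=5 | in ⊤ | out ⊤ | ==
  [14] u=6 | in ⊤ | out ⊤ | ==
  [15] u=1 | in ⊤ | out ⊤ | prev 0 | push {0,2,5,6}
  [16] u=3 | in ⊤ | out ⊤ | ==
  [17] u=0 | in ⊤ | out ⊤ | ==
  [18] u=2 | in ⊤ | out ⊤ | prev 0 | push {3}
  [19] u=5 | in ⊤ | out ⊤ | ==
  [20] u=6 | in ⊤ | out ⊤ | ==
  [21] u=3 | in ⊤ | out ⊤ | ==

Converged values:
  [0] ⊤
  [1] ⊤
  [2] ⊤
  [3] ⊤
  [4] ⊤
  [5] ⊤
  [6] ⊤

yes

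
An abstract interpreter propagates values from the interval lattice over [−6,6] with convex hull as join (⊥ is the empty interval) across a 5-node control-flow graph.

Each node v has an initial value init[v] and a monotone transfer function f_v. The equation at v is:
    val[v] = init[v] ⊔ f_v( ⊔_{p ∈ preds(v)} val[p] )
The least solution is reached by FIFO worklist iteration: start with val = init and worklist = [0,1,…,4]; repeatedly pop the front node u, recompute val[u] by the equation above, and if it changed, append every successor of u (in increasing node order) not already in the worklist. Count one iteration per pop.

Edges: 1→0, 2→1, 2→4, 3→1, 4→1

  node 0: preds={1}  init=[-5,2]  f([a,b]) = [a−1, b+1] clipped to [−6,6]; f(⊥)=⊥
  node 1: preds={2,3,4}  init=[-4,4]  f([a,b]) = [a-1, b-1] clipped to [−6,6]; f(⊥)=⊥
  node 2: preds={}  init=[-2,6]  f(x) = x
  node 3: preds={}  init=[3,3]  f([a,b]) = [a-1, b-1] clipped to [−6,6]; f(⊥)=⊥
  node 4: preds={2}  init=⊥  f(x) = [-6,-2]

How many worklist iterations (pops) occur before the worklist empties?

8

Iteration log — 8 steps:
  step 1. node 0  ⊔preds=[-4,4]  new=[-5,5]  old=[-5,2]  +wl: 
  step 2. node 1  ⊔preds=[-2,6]  new=[-4,5]  old=[-4,4]  +wl: 0
  step 3. node 2  ⊔preds=⊥  new=[-2,6]  stable
  step 4. node 3  ⊔preds=⊥  new=[3,3]  stable
  step 5. node 4  ⊔preds=[-2,6]  new=[-6,-2]  old=⊥  +wl: 1
  step 6. node 0  ⊔preds=[-4,5]  new=[-5,6]  old=[-5,5]  +wl: 
  step 7. node 1  ⊔preds=[-6,6]  new=[-6,5]  old=[-4,5]  +wl: 0
  step 8. node 0  ⊔preds=[-6,5]  new=[-6,6]  old=[-5,6]  +wl: 

Least fixpoint reached:
  node 0: [-6,6]
  node 1: [-6,5]
  node 2: [-2,6]
  node 3: [3,3]
  node 4: [-6,-2]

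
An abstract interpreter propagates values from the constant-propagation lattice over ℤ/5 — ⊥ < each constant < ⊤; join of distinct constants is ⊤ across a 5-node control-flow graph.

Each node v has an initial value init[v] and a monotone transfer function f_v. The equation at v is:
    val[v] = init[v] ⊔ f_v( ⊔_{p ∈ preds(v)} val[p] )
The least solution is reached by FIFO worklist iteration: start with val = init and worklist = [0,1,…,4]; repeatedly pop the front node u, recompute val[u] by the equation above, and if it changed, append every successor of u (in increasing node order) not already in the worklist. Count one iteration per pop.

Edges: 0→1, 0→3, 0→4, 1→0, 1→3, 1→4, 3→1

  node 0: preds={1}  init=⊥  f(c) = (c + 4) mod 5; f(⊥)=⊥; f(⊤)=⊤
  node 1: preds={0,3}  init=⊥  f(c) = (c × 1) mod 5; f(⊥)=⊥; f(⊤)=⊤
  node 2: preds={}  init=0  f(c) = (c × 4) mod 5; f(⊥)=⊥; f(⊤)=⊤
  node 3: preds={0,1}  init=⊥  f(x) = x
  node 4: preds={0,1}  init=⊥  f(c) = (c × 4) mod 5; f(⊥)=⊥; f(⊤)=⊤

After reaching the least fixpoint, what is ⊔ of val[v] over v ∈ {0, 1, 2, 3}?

0

Trace (5 dequeues):
  [1] u=0 | in ⊥ | out ⊥ | ==
  [2] u=1 | in ⊥ | out ⊥ | ==
  [3] u=2 | in ⊥ | out 0 | ==
  [4] u=3 | in ⊥ | out ⊥ | ==
  [5] u=4 | in ⊥ | out ⊥ | ==

Converged values:
  [0] ⊥
  [1] ⊥
  [2] 0
  [3] ⊥
  [4] ⊥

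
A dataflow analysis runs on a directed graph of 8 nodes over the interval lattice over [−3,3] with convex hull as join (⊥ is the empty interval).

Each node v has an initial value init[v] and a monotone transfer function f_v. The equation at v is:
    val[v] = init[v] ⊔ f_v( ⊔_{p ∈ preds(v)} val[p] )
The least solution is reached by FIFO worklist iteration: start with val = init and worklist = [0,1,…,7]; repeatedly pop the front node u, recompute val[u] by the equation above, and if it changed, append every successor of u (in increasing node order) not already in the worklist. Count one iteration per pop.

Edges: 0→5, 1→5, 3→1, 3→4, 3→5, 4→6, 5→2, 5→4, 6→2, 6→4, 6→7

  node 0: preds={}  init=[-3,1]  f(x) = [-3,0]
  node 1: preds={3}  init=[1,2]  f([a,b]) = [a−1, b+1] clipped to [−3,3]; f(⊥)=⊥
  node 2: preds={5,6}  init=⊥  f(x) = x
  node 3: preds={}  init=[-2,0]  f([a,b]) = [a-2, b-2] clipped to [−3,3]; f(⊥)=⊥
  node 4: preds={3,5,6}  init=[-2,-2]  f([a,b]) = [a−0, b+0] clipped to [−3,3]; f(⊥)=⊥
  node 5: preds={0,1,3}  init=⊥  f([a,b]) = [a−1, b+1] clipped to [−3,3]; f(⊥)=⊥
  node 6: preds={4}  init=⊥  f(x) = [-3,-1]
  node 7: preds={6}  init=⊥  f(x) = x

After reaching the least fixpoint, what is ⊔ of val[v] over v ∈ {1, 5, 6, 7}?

Iteration log — 11 steps:
  step 1. node 0  ⊔preds=⊥  new=[-3,1]  stable
  step 2. node 1  ⊔preds=[-2,0]  new=[-3,2]  old=[1,2]  +wl: 
  step 3. node 2  ⊔preds=⊥  new=⊥  stable
  step 4. node 3  ⊔preds=⊥  new=[-2,0]  stable
  step 5. node 4  ⊔preds=[-2,0]  new=[-2,0]  old=[-2,-2]  +wl: 
  step 6. node 5  ⊔preds=[-3,2]  new=[-3,3]  old=⊥  +wl: 2,4
  step 7. node 6  ⊔preds=[-2,0]  new=[-3,-1]  old=⊥  +wl: 
  step 8. node 7  ⊔preds=[-3,-1]  new=[-3,-1]  old=⊥  +wl: 
  step 9. node 2  ⊔preds=[-3,3]  new=[-3,3]  old=⊥  +wl: 
  step 10. node 4  ⊔preds=[-3,3]  new=[-3,3]  old=[-2,0]  +wl: 6
  step 11. node 6  ⊔preds=[-3,3]  new=[-3,-1]  stable

Least fixpoint reached:
  node 0: [-3,1]
  node 1: [-3,2]
  node 2: [-3,3]
  node 3: [-2,0]
  node 4: [-3,3]
  node 5: [-3,3]
  node 6: [-3,-1]
  node 7: [-3,-1]

[-3,3]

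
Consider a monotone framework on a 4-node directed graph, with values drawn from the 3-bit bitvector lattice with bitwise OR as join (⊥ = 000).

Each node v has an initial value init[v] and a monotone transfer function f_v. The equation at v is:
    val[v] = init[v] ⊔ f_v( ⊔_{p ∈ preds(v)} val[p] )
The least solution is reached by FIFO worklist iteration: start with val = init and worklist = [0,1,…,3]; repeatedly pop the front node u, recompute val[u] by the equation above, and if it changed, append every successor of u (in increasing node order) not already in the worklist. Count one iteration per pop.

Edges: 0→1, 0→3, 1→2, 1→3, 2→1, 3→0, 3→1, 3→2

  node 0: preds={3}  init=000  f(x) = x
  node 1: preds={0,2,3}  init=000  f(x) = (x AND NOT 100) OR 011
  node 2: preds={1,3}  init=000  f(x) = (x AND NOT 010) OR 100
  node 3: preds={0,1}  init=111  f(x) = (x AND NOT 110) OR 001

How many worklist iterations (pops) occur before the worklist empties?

5

Worklist (5 pops):
  #1 pop 0: in=111 → 111 (was 000); enqueue []
  #2 pop 1: in=111 → 011 (was 000); enqueue []
  #3 pop 2: in=111 → 101 (was 000); enqueue [1]
  #4 pop 3: in=111 → 111 (no change)
  #5 pop 1: in=111 → 011 (no change)

Fixpoint:
  val[0] = 111
  val[1] = 011
  val[2] = 101
  val[3] = 111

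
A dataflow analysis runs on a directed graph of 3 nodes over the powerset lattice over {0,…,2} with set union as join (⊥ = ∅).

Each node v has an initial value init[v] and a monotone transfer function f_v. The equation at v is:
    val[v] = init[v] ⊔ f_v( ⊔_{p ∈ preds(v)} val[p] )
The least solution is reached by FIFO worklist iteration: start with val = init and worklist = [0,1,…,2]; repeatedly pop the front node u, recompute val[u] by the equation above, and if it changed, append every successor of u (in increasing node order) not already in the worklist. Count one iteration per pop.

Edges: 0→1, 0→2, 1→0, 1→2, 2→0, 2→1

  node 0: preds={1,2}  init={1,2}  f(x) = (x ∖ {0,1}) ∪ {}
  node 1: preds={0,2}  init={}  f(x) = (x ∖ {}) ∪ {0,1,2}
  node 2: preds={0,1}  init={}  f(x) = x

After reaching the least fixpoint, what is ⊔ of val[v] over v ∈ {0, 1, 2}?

{0,1,2}

Iteration log — 5 steps:
  step 1. node 0  ⊔preds={}  new={1,2}  stable
  step 2. node 1  ⊔preds={1,2}  new={0,1,2}  old={}  +wl: 0
  step 3. node 2  ⊔preds={0,1,2}  new={0,1,2}  old={}  +wl: 1
  step 4. node 0  ⊔preds={0,1,2}  new={1,2}  stable
  step 5. node 1  ⊔preds={0,1,2}  new={0,1,2}  stable

Least fixpoint reached:
  node 0: {1,2}
  node 1: {0,1,2}
  node 2: {0,1,2}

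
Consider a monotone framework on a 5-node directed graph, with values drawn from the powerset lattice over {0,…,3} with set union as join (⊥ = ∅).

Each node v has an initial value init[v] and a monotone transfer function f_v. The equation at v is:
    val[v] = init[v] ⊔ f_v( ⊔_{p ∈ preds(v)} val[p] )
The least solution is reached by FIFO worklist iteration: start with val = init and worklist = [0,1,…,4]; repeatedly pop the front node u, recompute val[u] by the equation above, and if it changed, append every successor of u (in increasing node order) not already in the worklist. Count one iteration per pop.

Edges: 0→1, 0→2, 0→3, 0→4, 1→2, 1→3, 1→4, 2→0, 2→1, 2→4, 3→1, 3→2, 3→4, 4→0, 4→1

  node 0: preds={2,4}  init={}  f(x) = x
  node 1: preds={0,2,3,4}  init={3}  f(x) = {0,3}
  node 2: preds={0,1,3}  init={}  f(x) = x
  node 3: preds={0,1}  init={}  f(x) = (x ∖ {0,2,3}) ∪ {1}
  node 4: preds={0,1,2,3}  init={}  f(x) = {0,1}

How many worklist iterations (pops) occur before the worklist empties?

Iteration log — 12 steps:
  step 1. node 0  ⊔preds={}  new={}  stable
  step 2. node 1  ⊔preds={}  new={0,3}  old={3}  +wl: 
  step 3. node 2  ⊔preds={0,3}  new={0,3}  old={}  +wl: 0,1
  step 4. node 3  ⊔preds={0,3}  new={1}  old={}  +wl: 2
  step 5. node 4  ⊔preds={0,1,3}  new={0,1}  old={}  +wl: 
  step 6. node 0  ⊔preds={0,1,3}  new={0,1,3}  old={}  +wl: 3,4
  step 7. node 1  ⊔preds={0,1,3}  new={0,3}  stable
  step 8. node 2  ⊔preds={0,1,3}  new={0,1,3}  old={0,3}  +wl: 0,1
  step 9. node 3  ⊔preds={0,1,3}  new={1}  stable
  step 10. node 4  ⊔preds={0,1,3}  new={0,1}  stable
  step 11. node 0  ⊔preds={0,1,3}  new={0,1,3}  stable
  step 12. node 1  ⊔preds={0,1,3}  new={0,3}  stable

Least fixpoint reached:
  node 0: {0,1,3}
  node 1: {0,3}
  node 2: {0,1,3}
  node 3: {1}
  node 4: {0,1}

12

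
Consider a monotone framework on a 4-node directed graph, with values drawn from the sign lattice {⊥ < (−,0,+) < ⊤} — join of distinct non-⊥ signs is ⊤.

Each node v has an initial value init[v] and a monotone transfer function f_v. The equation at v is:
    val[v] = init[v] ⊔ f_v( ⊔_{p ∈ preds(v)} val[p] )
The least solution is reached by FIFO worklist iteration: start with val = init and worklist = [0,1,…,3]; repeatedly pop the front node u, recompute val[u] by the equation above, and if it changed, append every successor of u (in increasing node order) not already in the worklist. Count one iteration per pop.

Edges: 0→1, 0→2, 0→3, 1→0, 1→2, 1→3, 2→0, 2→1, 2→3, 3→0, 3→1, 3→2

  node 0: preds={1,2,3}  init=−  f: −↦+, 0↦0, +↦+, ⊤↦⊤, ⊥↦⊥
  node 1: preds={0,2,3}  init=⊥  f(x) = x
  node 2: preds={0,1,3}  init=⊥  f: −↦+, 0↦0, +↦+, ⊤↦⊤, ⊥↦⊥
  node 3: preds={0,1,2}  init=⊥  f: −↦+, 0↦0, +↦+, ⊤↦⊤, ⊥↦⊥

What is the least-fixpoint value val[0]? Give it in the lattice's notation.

⊤

Worklist (10 pops):
  #1 pop 0: in=⊥ → − (no change)
  #2 pop 1: in=− → − (was ⊥); enqueue [0]
  #3 pop 2: in=− → + (was ⊥); enqueue [1]
  #4 pop 3: in=⊤ → ⊤ (was ⊥); enqueue [2]
  #5 pop 0: in=⊤ → ⊤ (was −); enqueue [3]
  #6 pop 1: in=⊤ → ⊤ (was −); enqueue [0]
  #7 pop 2: in=⊤ → ⊤ (was +); enqueue [1]
  #8 pop 3: in=⊤ → ⊤ (no change)
  #9 pop 0: in=⊤ → ⊤ (no change)
  #10 pop 1: in=⊤ → ⊤ (no change)

Fixpoint:
  val[0] = ⊤
  val[1] = ⊤
  val[2] = ⊤
  val[3] = ⊤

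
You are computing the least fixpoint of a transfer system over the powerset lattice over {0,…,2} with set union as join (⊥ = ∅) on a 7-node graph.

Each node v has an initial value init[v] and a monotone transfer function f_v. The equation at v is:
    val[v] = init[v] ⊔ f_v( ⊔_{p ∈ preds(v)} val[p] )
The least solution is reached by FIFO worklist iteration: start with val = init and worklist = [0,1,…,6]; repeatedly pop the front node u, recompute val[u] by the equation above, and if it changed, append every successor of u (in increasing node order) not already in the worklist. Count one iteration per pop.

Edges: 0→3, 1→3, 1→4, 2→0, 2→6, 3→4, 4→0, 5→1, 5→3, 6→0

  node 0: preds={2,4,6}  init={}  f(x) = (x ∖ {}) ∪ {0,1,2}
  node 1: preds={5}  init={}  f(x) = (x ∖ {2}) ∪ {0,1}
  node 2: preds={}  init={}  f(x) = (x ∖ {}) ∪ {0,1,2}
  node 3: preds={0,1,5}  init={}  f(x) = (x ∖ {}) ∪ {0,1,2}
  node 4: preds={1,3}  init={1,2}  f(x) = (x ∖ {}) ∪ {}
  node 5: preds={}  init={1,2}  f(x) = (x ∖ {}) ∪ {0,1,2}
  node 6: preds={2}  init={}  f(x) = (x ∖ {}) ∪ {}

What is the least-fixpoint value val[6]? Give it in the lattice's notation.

{0,1,2}

Iteration log — 10 steps:
  step 1. node 0  ⊔preds={1,2}  new={0,1,2}  old={}  +wl: 
  step 2. node 1  ⊔preds={1,2}  new={0,1}  old={}  +wl: 
  step 3. node 2  ⊔preds={}  new={0,1,2}  old={}  +wl: 0
  step 4. node 3  ⊔preds={0,1,2}  new={0,1,2}  old={}  +wl: 
  step 5. node 4  ⊔preds={0,1,2}  new={0,1,2}  old={1,2}  +wl: 
  step 6. node 5  ⊔preds={}  new={0,1,2}  old={1,2}  +wl: 1,3
  step 7. node 6  ⊔preds={0,1,2}  new={0,1,2}  old={}  +wl: 
  step 8. node 0  ⊔preds={0,1,2}  new={0,1,2}  stable
  step 9. node 1  ⊔preds={0,1,2}  new={0,1}  stable
  step 10. node 3  ⊔preds={0,1,2}  new={0,1,2}  stable

Least fixpoint reached:
  node 0: {0,1,2}
  node 1: {0,1}
  node 2: {0,1,2}
  node 3: {0,1,2}
  node 4: {0,1,2}
  node 5: {0,1,2}
  node 6: {0,1,2}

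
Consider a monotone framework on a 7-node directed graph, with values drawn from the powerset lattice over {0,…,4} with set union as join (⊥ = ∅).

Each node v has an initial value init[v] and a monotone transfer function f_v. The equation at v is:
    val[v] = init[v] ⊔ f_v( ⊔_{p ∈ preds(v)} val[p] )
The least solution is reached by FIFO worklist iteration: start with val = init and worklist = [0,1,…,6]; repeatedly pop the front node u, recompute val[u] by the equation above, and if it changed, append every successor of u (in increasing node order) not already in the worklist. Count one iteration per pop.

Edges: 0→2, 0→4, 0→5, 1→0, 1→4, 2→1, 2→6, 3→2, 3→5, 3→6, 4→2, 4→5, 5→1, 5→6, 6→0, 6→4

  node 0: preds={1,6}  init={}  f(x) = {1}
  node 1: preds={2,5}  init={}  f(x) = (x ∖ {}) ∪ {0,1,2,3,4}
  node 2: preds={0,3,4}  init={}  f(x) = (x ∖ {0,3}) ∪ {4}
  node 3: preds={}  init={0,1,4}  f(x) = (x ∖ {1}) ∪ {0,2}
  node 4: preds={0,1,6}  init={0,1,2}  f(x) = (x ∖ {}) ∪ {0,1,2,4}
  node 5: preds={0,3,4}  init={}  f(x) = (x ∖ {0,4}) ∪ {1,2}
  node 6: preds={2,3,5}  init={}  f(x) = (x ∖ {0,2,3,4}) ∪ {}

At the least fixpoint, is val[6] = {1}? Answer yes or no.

yes

Worklist (11 pops):
  #1 pop 0: in={} → {1} (was {}); enqueue []
  #2 pop 1: in={} → {0,1,2,3,4} (was {}); enqueue [0]
  #3 pop 2: in={0,1,2,4} → {1,2,4} (was {}); enqueue [1]
  #4 pop 3: in={} → {0,1,2,4} (was {0,1,4}); enqueue [2]
  #5 pop 4: in={0,1,2,3,4} → {0,1,2,3,4} (was {0,1,2}); enqueue []
  #6 pop 5: in={0,1,2,3,4} → {1,2,3} (was {}); enqueue []
  #7 pop 6: in={0,1,2,3,4} → {1} (was {}); enqueue [4]
  #8 pop 0: in={0,1,2,3,4} → {1} (no change)
  #9 pop 1: in={1,2,3,4} → {0,1,2,3,4} (no change)
  #10 pop 2: in={0,1,2,3,4} → {1,2,4} (no change)
  #11 pop 4: in={0,1,2,3,4} → {0,1,2,3,4} (no change)

Fixpoint:
  val[0] = {1}
  val[1] = {0,1,2,3,4}
  val[2] = {1,2,4}
  val[3] = {0,1,2,4}
  val[4] = {0,1,2,3,4}
  val[5] = {1,2,3}
  val[6] = {1}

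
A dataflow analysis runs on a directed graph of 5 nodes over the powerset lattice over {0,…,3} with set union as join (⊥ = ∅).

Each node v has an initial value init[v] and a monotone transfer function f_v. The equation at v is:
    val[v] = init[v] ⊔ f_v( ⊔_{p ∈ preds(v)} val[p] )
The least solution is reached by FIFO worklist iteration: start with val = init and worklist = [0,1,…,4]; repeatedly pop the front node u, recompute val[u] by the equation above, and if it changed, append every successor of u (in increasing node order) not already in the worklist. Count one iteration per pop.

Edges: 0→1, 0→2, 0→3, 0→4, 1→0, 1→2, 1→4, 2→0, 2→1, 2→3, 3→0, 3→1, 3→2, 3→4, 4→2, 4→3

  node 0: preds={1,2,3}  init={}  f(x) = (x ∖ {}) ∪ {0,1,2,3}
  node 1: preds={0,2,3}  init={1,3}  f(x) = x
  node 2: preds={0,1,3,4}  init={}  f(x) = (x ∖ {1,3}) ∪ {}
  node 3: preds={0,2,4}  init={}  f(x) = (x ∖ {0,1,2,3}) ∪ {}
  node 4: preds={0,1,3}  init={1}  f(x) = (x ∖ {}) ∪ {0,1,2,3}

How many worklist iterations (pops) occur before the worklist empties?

Trace (9 dequeues):
  [1] u=0 | in {1,3} | out {0,1,2,3} | prev {} | push {}
  [2] u=1 | in {0,1,2,3} | out {0,1,2,3} | prev {1,3} | push {0}
  [3] u=2 | in {0,1,2,3} | out {0,2} | prev {} | push {1}
  [4] u=3 | in {0,1,2,3} | out {} | ==
  [5] u=4 | in {0,1,2,3} | out {0,1,2,3} | prev {1} | push {2,3}
  [6] u=0 | in {0,1,2,3} | out {0,1,2,3} | ==
  [7] u=1 | in {0,1,2,3} | out {0,1,2,3} | ==
  [8] u=2 | in {0,1,2,3} | out {0,2} | ==
  [9] u=3 | in {0,1,2,3} | out {} | ==

Converged values:
  [0] {0,1,2,3}
  [1] {0,1,2,3}
  [2] {0,2}
  [3] {}
  [4] {0,1,2,3}

9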